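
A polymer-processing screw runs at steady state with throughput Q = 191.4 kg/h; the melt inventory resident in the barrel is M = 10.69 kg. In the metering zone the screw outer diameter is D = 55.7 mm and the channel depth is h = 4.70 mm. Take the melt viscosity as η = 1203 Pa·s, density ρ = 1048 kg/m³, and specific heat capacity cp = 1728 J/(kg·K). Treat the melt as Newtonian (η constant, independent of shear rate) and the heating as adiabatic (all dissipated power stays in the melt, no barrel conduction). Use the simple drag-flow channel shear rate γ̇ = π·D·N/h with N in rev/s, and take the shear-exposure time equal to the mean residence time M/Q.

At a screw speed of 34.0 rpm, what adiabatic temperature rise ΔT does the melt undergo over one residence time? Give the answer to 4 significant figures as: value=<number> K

value=59.45 K

Convert throughput: Q = 191.4 kg/h = 191.4/3600 = 0.0531667 kg/s
t_res = M / Q_s = 10.69 / 0.0531667 = 201.066 s
Geometry in metres: D = 55.7 mm → 0.0557 m, h = 4.70 mm → 0.0047 m; screw speed N = 34.0 rpm = 0.566667 rev/s
Shear rate: γ̇ = πDN/h = π·0.0557·0.566667/0.0047 = 21.0977 s⁻¹
ΔT = η·γ̇²·t_res/(ρ·cp) = [1203 × 21.0977² × 201.066] / [1048 × 1728] = 59.4523 K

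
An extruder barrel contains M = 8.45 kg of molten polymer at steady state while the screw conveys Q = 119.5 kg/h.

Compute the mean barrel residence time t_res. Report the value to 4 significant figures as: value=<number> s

Convert throughput: Q = 119.5 kg/h = 119.5/3600 = 0.0331944 kg/s
Mean residence time: t_res = M/Q_s = 8.45 kg / 0.0331944 kg/s = 254.561 s

value=254.6 s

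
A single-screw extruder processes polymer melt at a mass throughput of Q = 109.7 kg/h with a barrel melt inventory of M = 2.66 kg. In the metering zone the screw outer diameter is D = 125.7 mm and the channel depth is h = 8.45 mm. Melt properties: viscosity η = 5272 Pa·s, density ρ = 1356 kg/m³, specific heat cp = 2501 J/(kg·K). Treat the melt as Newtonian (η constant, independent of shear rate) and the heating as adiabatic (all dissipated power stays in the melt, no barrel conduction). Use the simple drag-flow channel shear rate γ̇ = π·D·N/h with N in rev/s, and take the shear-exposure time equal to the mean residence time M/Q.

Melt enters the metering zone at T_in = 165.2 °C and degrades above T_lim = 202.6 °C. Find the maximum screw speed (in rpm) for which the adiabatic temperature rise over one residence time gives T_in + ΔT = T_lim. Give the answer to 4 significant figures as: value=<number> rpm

value=21.31 rpm

Throughput in SI: Q_s = 109.7 kg/h ÷ 3600 s/h = 0.0304722 kg/s
t_res = M / Q_s = 2.66 ÷ 0.0304722 = 87.2926 s
Convert to metres: D = 0.1257 m, h = 0.00845 m
Allowable rise: ΔT_a = T_lim − T_in = 202.6 − 165.2 = 37.4 K
γ̇_max² = ΔT_a·ρ·cp/(η·t_res) = 37.4·1356·2501/(5272·87.2926) = 275.608 s⁻²
γ̇_max = √275.608 = 16.6015 s⁻¹
N_max = γ̇_max h / (πD) = 16.6015·0.00845/(π·0.1257) = 0.355237 rev/s → ×60 = 21.3142 rpm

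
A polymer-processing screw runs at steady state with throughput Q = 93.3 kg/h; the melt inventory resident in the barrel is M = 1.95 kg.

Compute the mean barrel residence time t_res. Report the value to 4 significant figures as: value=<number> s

value=75.24 s

Q_s = Q / 3600 = 93.3 / 3600 = 0.0259167 kg/s
t_res = M / Q_s = 1.95 / 0.0259167 = 75.2412 s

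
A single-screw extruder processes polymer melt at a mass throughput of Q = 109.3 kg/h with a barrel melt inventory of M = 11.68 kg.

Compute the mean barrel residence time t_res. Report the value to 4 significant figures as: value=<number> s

Convert throughput: Q = 109.3 kg/h = 109.3/3600 = 0.0303611 kg/s
t_res = M / Q_s = 11.68 / 0.0303611 = 384.703 s

value=384.7 s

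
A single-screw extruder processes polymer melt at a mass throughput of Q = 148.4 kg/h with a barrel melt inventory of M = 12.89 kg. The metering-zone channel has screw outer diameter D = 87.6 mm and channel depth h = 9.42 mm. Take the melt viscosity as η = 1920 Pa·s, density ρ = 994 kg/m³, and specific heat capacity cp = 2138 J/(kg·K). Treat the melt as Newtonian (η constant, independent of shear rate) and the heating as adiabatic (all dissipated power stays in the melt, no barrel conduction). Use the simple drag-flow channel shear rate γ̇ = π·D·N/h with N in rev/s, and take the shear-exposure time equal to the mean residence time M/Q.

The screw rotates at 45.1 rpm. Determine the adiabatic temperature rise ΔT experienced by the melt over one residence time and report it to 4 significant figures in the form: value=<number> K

value=136.2 K

Throughput in SI: Q_s = 148.4 kg/h ÷ 3600 s/h = 0.0412222 kg/s
t_res = M / Q_s = 12.89 / 0.0412222 = 312.695 s
Geometry in metres: D = 87.6 mm → 0.0876 m, h = 9.42 mm → 0.00942 m; screw speed N = 45.1 rpm = 0.751667 rev/s
Shear rate: γ̇ = πDN/h = π·0.0876·0.751667/0.00942 = 21.9598 s⁻¹
ΔT = η·γ̇²·t_res / (ρ·cp) = 1920 · (21.9598)² · 312.695 / (994 · 2138) = 136.234 K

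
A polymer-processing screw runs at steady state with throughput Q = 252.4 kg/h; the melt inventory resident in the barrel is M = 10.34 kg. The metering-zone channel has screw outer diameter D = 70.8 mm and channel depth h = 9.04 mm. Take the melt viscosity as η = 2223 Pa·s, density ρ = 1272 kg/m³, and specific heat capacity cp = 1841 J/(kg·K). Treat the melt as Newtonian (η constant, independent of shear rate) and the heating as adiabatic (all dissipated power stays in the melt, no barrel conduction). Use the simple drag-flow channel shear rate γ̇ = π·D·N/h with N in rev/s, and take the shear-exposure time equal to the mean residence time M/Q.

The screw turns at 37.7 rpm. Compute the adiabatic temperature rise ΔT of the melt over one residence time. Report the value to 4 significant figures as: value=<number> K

value=33.46 K

Convert throughput: Q = 252.4 kg/h = 252.4/3600 = 0.0701111 kg/s
Mean residence time: t_res = M/Q_s = 10.34 kg / 0.0701111 kg/s = 147.48 s
Convert to SI: D = 0.0708 m, h = 0.00904 m, N = 37.7/60 = 0.628333 rev/s
γ̇ = π·D·N / h = π · 0.0708 · 0.628333 / 0.00904 = 15.4598 s⁻¹
ΔT = η·γ̇²·t_res / (ρ·cp) = 2223 · (15.4598)² · 147.48 / (1272 · 1841) = 33.4612 K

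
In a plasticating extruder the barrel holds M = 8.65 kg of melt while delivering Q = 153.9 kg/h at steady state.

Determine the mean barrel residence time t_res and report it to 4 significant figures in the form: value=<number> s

value=202.3 s

Q_s = Q / 3600 = 153.9 / 3600 = 0.04275 kg/s
Mean residence time: t_res = M/Q_s = 8.65 kg / 0.04275 kg/s = 202.339 s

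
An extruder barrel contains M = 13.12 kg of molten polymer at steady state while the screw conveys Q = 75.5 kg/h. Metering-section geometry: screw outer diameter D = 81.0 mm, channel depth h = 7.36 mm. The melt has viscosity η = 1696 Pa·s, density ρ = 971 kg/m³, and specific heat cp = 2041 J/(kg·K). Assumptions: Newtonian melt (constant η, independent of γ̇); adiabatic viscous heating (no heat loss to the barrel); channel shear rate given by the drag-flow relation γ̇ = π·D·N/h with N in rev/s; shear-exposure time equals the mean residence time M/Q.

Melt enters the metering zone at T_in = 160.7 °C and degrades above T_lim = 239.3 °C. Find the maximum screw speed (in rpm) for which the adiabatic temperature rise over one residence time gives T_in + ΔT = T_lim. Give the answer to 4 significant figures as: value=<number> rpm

value=21.03 rpm

Convert throughput: Q = 75.5 kg/h = 75.5/3600 = 0.0209722 kg/s
Mean residence time: t_res = M/Q_s = 13.12 kg / 0.0209722 kg/s = 625.589 s
D = 81.0 mm = 0.081 m;  h = 7.36 mm = 0.00736 m
Allowable rise: ΔT_a = T_lim − T_in = 239.3 − 160.7 = 78.6 K
γ̇_max² = ΔT_a·ρ·cp / (η·t_res) = [78.6 × 971 × 2041] / [1696 × 625.589] = 146.815 s⁻²
γ̇_max = √146.815 = 12.1167 s⁻¹
N_max = γ̇_max h / (πD) = 12.1167·0.00736/(π·0.081) = 0.350451 rev/s → ×60 = 21.0271 rpm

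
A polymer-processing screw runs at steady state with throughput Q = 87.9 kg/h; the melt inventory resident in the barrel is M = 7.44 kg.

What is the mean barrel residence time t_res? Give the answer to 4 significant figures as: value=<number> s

Q_s = Q / 3600 = 87.9 / 3600 = 0.0244167 kg/s
t_res = M / Q_s = 7.44 / 0.0244167 = 304.71 s

value=304.7 s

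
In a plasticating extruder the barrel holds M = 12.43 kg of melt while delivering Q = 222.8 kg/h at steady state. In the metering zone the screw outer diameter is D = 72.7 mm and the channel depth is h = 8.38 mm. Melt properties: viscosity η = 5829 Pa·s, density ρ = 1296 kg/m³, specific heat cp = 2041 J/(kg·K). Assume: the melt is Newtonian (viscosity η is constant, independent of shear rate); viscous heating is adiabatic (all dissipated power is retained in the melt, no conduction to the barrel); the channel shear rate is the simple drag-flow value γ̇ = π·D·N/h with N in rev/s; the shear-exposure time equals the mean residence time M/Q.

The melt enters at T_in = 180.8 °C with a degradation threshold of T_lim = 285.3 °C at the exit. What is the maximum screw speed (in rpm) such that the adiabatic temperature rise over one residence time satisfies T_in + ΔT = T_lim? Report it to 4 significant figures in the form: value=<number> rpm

Q_s = Q / 3600 = 222.8 / 3600 = 0.0618889 kg/s
t_res = M / Q_s = 12.43 / 0.0618889 = 200.844 s
Convert to metres: D = 0.0727 m, h = 0.00838 m
Allowable rise: ΔT_a = T_lim − T_in = 285.3 − 180.8 = 104.5 K
γ̇_max² = ΔT_a·ρ·cp/(η·t_res) = 104.5·1296·2041/(5829·200.844) = 236.109 s⁻²
γ̇_max = sqrt(236.109) = 15.3658 s⁻¹
N_max = γ̇_max h / (πD) = 15.3658·0.00838/(π·0.0727) = 0.563788 rev/s → ×60 = 33.8273 rpm

value=33.83 rpm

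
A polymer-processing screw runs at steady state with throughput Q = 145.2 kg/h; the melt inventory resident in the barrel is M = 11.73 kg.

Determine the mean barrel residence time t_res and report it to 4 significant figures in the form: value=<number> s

value=290.8 s

Convert throughput: Q = 145.2 kg/h = 145.2/3600 = 0.0403333 kg/s
Mean residence time: t_res = M/Q_s = 11.73 kg / 0.0403333 kg/s = 290.826 s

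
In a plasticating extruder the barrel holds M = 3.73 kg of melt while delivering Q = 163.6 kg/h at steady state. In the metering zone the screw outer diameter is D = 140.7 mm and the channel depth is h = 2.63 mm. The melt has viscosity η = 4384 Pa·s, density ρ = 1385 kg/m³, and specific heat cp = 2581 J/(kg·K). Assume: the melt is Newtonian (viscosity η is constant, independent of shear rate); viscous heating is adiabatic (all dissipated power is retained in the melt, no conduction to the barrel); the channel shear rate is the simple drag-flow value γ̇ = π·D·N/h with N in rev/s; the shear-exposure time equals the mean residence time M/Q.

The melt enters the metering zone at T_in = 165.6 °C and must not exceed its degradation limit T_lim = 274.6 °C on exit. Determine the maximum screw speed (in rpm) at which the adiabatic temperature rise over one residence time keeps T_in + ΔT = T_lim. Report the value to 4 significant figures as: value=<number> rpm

Q_s = Q / 3600 = 163.6 / 3600 = 0.0454444 kg/s
t_res = M / Q_s = 3.73 ÷ 0.0454444 = 82.0782 s
D = 140.7 mm = 0.1407 m;  h = 2.63 mm = 0.00263 m
Allowable rise: ΔT_a = T_lim − T_in = 274.6 − 165.6 = 109 K
Invert ΔT = ηγ̇²t_res/(ρcp) for γ̇: γ̇_max² = ΔT_a ρ cp / (η t_res) = 109·1385·2581 / (4384·82.0782) = 1082.84 s⁻²
Take the square root: γ̇_max = √(1082.84) = 32.9066 s⁻¹
Solve γ̇ = πDN/h for N: N_max = γ̇_max·h/(π·D) = 32.9066 × 0.00263 / (π × 0.1407) = 0.195792 rev/s = 11.7475 rpm

value=11.75 rpm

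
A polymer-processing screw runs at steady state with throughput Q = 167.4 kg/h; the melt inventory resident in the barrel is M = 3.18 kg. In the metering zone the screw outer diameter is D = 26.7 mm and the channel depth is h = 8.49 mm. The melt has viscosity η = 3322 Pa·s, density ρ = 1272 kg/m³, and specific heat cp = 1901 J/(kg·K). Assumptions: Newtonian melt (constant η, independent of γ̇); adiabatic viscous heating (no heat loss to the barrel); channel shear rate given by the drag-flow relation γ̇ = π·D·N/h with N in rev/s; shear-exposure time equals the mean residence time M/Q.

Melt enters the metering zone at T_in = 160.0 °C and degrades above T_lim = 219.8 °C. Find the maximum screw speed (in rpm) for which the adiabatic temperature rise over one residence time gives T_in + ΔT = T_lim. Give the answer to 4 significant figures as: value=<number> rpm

value=153.2 rpm

Convert throughput: Q = 167.4 kg/h = 167.4/3600 = 0.0465 kg/s
t_res = M / Q_s = 3.18 ÷ 0.0465 = 68.3871 s
D = 26.7 mm = 0.0267 m;  h = 8.49 mm = 0.00849 m
ΔT_a = T_lim − T_in = 219.8 °C − 160.0 °C = 59.8 K
γ̇_max² = ΔT_a·ρ·cp/(η·t_res) = 59.8·1272·1901/(3322·68.3871) = 636.497 s⁻²
Take the square root: γ̇_max = √(636.497) = 25.2289 s⁻¹
Solve γ̇ = πDN/h for N: N_max = γ̇_max·h/(π·D) = 25.2289 × 0.00849 / (π × 0.0267) = 2.55355 rev/s = 153.213 rpm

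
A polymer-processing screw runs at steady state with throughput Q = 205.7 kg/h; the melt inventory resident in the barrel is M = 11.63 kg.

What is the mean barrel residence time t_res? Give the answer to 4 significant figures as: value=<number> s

value=203.5 s

Q_s = Q / 3600 = 205.7 / 3600 = 0.0571389 kg/s
Mean residence time: t_res = M/Q_s = 11.63 kg / 0.0571389 kg/s = 203.539 s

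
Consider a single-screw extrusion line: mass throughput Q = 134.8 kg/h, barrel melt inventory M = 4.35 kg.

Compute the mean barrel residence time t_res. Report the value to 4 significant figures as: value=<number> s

Q_s = Q / 3600 = 134.8 / 3600 = 0.0374444 kg/s
t_res = M / Q_s = 4.35 ÷ 0.0374444 = 116.172 s

value=116.2 s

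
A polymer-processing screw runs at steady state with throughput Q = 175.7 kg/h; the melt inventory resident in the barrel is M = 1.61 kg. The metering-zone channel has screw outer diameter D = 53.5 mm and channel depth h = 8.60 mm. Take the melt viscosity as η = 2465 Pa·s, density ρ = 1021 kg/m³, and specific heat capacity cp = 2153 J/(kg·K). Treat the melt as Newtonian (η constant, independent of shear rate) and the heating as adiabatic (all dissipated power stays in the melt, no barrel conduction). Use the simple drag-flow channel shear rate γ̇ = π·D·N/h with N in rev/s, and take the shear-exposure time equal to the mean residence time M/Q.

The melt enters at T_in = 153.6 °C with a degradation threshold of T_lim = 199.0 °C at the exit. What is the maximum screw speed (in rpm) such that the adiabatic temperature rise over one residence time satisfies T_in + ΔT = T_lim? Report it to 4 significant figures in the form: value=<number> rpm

value=107.6 rpm

Convert throughput: Q = 175.7 kg/h = 175.7/3600 = 0.0488056 kg/s
Mean residence time: t_res = M/Q_s = 1.61 kg / 0.0488056 kg/s = 32.988 s
Convert to metres: D = 0.0535 m, h = 0.0086 m
ΔT_a = T_lim − T_in = 199.0 °C − 153.6 °C = 45.4 K
Invert ΔT = ηγ̇²t_res/(ρcp) for γ̇: γ̇_max² = ΔT_a ρ cp / (η t_res) = 45.4·1021·2153 / (2465·32.988) = 1227.3 s⁻²
γ̇_max = sqrt(1227.3) = 35.0329 s⁻¹
Solve γ̇ = πDN/h for N: N_max = γ̇_max·h/(π·D) = 35.0329 × 0.0086 / (π × 0.0535) = 1.79255 rev/s = 107.553 rpm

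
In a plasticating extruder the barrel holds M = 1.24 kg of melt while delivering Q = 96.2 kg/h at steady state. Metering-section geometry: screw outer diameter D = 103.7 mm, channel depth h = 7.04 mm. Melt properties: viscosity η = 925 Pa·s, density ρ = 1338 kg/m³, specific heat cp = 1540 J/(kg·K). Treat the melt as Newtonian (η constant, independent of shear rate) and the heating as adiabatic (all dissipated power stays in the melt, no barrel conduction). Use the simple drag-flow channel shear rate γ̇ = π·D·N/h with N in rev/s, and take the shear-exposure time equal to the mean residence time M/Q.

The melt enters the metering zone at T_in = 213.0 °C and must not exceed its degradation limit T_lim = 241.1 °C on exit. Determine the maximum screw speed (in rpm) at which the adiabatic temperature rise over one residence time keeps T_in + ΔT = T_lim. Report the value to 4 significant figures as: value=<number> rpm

value=47.62 rpm

Q_s = Q / 3600 = 96.2 / 3600 = 0.0267222 kg/s
t_res = M / Q_s = 1.24 ÷ 0.0267222 = 46.4033 s
D = 103.7 mm = 0.1037 m;  h = 7.04 mm = 0.00704 m
ΔT_a = T_lim − T_in = 241.1 °C − 213.0 °C = 28.1 K
Invert ΔT = ηγ̇²t_res/(ρcp) for γ̇: γ̇_max² = ΔT_a ρ cp / (η t_res) = 28.1·1338·1540 / (925·46.4033) = 1348.94 s⁻²
γ̇_max = √1348.94 = 36.7279 s⁻¹
Solve γ̇ = πDN/h for N: N_max = γ̇_max·h/(π·D) = 36.7279 × 0.00704 / (π × 0.1037) = 0.79367 rev/s = 47.6202 rpm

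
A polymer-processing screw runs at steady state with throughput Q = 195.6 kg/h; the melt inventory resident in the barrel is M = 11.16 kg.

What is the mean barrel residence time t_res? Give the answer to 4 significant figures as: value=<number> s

Convert throughput: Q = 195.6 kg/h = 195.6/3600 = 0.0543333 kg/s
t_res = M / Q_s = 11.16 / 0.0543333 = 205.399 s

value=205.4 s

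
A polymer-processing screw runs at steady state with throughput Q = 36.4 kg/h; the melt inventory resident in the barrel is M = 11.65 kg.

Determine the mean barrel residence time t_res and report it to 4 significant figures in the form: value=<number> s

value=1152. s

Throughput in SI: Q_s = 36.4 kg/h ÷ 3600 s/h = 0.0101111 kg/s
Mean residence time: t_res = M/Q_s = 11.65 kg / 0.0101111 kg/s = 1152.2 s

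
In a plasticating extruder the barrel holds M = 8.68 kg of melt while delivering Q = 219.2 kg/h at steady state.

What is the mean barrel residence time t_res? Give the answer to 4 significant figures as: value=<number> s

value=142.6 s

Throughput in SI: Q_s = 219.2 kg/h ÷ 3600 s/h = 0.0608889 kg/s
Mean residence time: t_res = M/Q_s = 8.68 kg / 0.0608889 kg/s = 142.555 s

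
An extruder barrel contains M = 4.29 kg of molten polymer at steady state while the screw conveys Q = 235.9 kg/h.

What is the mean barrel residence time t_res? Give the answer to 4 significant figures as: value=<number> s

Throughput in SI: Q_s = 235.9 kg/h ÷ 3600 s/h = 0.0655278 kg/s
t_res = M / Q_s = 4.29 ÷ 0.0655278 = 65.4684 s

value=65.47 s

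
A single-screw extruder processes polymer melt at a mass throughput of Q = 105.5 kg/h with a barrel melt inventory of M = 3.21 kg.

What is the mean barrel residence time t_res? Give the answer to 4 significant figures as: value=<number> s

value=109.5 s

Convert throughput: Q = 105.5 kg/h = 105.5/3600 = 0.0293056 kg/s
Mean residence time: t_res = M/Q_s = 3.21 kg / 0.0293056 kg/s = 109.536 s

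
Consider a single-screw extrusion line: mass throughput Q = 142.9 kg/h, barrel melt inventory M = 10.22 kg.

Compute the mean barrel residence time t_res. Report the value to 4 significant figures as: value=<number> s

value=257.5 s

Throughput in SI: Q_s = 142.9 kg/h ÷ 3600 s/h = 0.0396944 kg/s
t_res = M / Q_s = 10.22 ÷ 0.0396944 = 257.467 s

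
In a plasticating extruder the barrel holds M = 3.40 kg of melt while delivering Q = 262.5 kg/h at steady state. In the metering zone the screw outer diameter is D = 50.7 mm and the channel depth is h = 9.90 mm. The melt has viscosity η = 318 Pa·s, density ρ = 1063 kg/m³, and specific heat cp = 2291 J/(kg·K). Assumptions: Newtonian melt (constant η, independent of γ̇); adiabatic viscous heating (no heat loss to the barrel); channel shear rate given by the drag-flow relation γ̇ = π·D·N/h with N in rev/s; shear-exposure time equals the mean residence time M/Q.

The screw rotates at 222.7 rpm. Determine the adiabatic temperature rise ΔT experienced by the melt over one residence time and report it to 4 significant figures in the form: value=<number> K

Convert throughput: Q = 262.5 kg/h = 262.5/3600 = 0.0729167 kg/s
Mean residence time: t_res = M/Q_s = 3.40 kg / 0.0729167 kg/s = 46.6286 s
Convert to SI: D = 0.0507 m, h = 0.0099 m, N = 222.7/60 = 3.71167 rev/s
γ̇ = π·D·N / h = π · 0.0507 · 3.71167 / 0.0099 = 59.7161 s⁻¹
ΔT = η·γ̇²·t_res/(ρ·cp) = [318 × 59.7161² × 46.6286] / [1063 × 2291] = 21.7122 K

value=21.71 K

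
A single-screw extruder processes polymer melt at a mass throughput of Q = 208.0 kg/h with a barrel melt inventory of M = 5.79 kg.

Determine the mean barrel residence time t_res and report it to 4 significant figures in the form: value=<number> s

Convert throughput: Q = 208.0 kg/h = 208.0/3600 = 0.0577778 kg/s
Mean residence time: t_res = M/Q_s = 5.79 kg / 0.0577778 kg/s = 100.212 s

value=100.2 s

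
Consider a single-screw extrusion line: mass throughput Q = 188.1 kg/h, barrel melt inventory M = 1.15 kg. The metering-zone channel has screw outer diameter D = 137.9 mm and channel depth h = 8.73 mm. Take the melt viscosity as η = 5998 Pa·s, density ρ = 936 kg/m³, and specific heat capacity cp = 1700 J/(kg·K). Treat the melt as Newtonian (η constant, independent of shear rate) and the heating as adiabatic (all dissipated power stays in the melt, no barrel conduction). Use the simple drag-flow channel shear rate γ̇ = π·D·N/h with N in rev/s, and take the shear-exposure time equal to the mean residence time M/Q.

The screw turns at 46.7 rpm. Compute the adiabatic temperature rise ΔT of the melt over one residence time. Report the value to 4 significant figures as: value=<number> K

value=123.8 K

Q_s = Q / 3600 = 188.1 / 3600 = 0.05225 kg/s
t_res = M / Q_s = 1.15 ÷ 0.05225 = 22.0096 s
D = 137.9 mm = 0.1379 m;  h = 8.73 mm = 0.00873 m;  N = 46.7 rpm / 60 = 0.778333 rev/s
γ̇ = π D N / h = (π)(0.1379)(0.778333) / 0.00873 = 38.6247 s⁻¹
ΔT = η·γ̇²·t_res / (ρ·cp) = 5998 · (38.6247)² · 22.0096 / (936 · 1700) = 123.773 K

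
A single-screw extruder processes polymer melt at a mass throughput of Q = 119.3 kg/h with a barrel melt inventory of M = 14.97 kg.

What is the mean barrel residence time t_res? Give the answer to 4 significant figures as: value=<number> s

Q_s = Q / 3600 = 119.3 / 3600 = 0.0331389 kg/s
t_res = M / Q_s = 14.97 / 0.0331389 = 451.735 s

value=451.7 s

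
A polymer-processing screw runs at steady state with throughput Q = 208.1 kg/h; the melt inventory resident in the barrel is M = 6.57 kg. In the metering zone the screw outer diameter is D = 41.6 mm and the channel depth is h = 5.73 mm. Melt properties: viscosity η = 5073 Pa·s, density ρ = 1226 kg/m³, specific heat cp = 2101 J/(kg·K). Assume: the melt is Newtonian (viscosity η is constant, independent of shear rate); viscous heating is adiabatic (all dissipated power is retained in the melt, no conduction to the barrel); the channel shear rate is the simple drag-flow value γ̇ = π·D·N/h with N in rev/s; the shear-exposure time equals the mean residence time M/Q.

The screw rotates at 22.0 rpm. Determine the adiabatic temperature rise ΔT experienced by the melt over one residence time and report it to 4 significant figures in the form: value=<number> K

Throughput in SI: Q_s = 208.1 kg/h ÷ 3600 s/h = 0.0578056 kg/s
t_res = M / Q_s = 6.57 ÷ 0.0578056 = 113.657 s
D = 41.6 mm = 0.0416 m;  h = 5.73 mm = 0.00573 m;  N = 22.0 rpm / 60 = 0.366667 rev/s
γ̇ = π D N / h = (π)(0.0416)(0.366667) / 0.00573 = 8.36296 s⁻¹
Adiabatic rise: ΔT = η γ̇² t_res / (ρ cp) = 5073·(8.36296)²·113.657 / (1226·2101) = 15.6554 K

value=15.66 K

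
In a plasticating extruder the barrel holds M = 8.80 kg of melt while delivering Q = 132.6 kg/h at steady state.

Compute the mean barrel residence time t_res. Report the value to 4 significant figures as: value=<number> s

value=238.9 s

Q_s = Q / 3600 = 132.6 / 3600 = 0.0368333 kg/s
Mean residence time: t_res = M/Q_s = 8.80 kg / 0.0368333 kg/s = 238.914 s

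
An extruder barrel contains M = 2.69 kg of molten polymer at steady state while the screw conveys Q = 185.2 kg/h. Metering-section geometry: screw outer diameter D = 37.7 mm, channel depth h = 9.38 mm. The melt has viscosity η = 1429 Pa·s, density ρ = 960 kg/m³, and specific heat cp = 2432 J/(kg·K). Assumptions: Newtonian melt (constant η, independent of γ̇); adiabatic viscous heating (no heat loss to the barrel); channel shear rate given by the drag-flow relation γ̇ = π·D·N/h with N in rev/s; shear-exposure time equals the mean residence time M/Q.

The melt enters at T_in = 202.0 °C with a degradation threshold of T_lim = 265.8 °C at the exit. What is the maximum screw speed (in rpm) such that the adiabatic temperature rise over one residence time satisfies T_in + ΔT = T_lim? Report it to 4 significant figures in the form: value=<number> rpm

value=212.2 rpm

Q_s = Q / 3600 = 185.2 / 3600 = 0.0514444 kg/s
Mean residence time: t_res = M/Q_s = 2.69 kg / 0.0514444 kg/s = 52.2894 s
D = 37.7 mm = 0.0377 m;  h = 9.38 mm = 0.00938 m
ΔT_a = T_lim − T_in = 265.8 °C − 202.0 °C = 63.8 K
γ̇_max² = ΔT_a·ρ·cp / (η·t_res) = [63.8 × 960 × 2432] / [1429 × 52.2894] = 1993.47 s⁻²
γ̇_max = sqrt(1993.47) = 44.6483 s⁻¹
Solve γ̇ = πDN/h for N: N_max = γ̇_max·h/(π·D) = 44.6483 × 0.00938 / (π × 0.0377) = 3.53603 rev/s = 212.162 rpm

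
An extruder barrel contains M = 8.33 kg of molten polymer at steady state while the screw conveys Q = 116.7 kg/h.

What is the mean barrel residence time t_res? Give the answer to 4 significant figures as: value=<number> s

Q_s = Q / 3600 = 116.7 / 3600 = 0.0324167 kg/s
t_res = M / Q_s = 8.33 / 0.0324167 = 256.967 s

value=257.0 s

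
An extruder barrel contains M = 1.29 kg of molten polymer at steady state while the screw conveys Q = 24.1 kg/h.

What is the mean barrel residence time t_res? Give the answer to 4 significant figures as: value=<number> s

value=192.7 s

Q_s = Q / 3600 = 24.1 / 3600 = 0.00669444 kg/s
t_res = M / Q_s = 1.29 / 0.00669444 = 192.697 s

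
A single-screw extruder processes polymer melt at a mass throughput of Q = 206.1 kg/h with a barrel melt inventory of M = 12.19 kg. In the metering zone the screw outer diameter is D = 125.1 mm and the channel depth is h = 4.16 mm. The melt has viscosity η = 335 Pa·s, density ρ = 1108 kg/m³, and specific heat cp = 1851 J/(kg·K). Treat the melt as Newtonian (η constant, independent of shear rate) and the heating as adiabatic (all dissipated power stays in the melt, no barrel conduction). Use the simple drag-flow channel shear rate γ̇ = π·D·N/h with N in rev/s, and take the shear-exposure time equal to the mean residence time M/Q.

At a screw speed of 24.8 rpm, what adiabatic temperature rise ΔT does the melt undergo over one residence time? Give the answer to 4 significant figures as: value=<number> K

Throughput in SI: Q_s = 206.1 kg/h ÷ 3600 s/h = 0.05725 kg/s
t_res = M / Q_s = 12.19 / 0.05725 = 212.926 s
D = 125.1 mm = 0.1251 m;  h = 4.16 mm = 0.00416 m;  N = 24.8 rpm / 60 = 0.413333 rev/s
Shear rate: γ̇ = πDN/h = π·0.1251·0.413333/0.00416 = 39.0494 s⁻¹
ΔT = η·γ̇²·t_res/(ρ·cp) = [335 × 39.0494² × 212.926] / [1108 × 1851] = 53.0341 K

value=53.03 K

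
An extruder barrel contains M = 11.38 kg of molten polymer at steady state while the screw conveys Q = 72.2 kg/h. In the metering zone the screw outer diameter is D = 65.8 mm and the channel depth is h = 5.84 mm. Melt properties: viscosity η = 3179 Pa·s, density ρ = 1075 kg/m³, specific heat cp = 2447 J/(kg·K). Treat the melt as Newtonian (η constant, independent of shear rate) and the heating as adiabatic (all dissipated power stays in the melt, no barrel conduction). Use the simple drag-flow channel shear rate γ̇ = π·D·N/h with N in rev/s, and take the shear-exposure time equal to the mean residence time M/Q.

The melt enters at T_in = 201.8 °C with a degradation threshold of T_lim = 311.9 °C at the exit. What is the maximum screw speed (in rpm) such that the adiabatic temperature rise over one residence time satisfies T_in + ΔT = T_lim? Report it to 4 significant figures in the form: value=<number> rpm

value=21.48 rpm

Convert throughput: Q = 72.2 kg/h = 72.2/3600 = 0.0200556 kg/s
t_res = M / Q_s = 11.38 ÷ 0.0200556 = 567.424 s
Convert to metres: D = 0.0658 m, h = 0.00584 m
ΔT_a = T_lim − T_in = 311.9 − 201.8 = 110.1 K
γ̇_max² = ΔT_a·ρ·cp/(η·t_res) = 110.1·1075·2447/(3179·567.424) = 160.558 s⁻²
γ̇_max = √160.558 = 12.6711 s⁻¹
N_max = γ̇_max·h / (π·D) = 12.6711 · 0.00584 / (π · 0.0658) = 0.357975 rev/s = 21.4785 rpm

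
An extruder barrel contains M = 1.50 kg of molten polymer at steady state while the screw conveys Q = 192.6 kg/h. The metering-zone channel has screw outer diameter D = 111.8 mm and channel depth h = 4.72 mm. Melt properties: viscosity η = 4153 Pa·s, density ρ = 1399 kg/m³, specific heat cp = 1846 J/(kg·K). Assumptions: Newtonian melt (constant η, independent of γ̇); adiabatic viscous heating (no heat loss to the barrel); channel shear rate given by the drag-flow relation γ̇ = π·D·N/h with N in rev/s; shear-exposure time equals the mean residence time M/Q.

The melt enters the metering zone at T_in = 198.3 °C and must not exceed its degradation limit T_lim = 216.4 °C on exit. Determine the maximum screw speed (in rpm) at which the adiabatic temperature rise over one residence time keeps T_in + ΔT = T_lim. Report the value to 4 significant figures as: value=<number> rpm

value=16.16 rpm

Q_s = Q / 3600 = 192.6 / 3600 = 0.0535 kg/s
t_res = M / Q_s = 1.50 ÷ 0.0535 = 28.0374 s
Geometry in SI: D = 111.8 mm → 0.1118 m, h = 4.72 mm → 0.00472 m
ΔT_a = T_lim − T_in = 216.4 − 198.3 = 18.1 K
γ̇_max² = ΔT_a·ρ·cp/(η·t_res) = 18.1·1399·1846/(4153·28.0374) = 401.447 s⁻²
γ̇_max = sqrt(401.447) = 20.0362 s⁻¹
N_max = γ̇_max h / (πD) = 20.0362·0.00472/(π·0.1118) = 0.269256 rev/s → ×60 = 16.1553 rpm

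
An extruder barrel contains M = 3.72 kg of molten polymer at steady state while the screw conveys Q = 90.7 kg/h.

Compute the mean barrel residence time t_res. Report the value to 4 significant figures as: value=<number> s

value=147.7 s

Q_s = Q / 3600 = 90.7 / 3600 = 0.0251944 kg/s
t_res = M / Q_s = 3.72 / 0.0251944 = 147.652 s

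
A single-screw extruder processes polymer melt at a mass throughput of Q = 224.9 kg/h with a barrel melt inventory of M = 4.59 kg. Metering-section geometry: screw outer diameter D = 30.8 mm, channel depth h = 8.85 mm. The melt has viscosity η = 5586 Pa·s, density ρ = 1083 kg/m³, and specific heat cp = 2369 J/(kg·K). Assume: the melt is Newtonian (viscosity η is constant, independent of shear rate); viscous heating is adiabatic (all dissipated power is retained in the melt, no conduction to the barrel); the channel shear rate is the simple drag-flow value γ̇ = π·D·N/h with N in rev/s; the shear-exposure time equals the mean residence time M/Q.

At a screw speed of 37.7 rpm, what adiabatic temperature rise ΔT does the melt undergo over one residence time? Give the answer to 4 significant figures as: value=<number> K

Q_s = Q / 3600 = 224.9 / 3600 = 0.0624722 kg/s
t_res = M / Q_s = 4.59 / 0.0624722 = 73.4727 s
D = 30.8 mm = 0.0308 m;  h = 8.85 mm = 0.00885 m;  N = 37.7 rpm / 60 = 0.628333 rev/s
γ̇ = π D N / h = (π)(0.0308)(0.628333) / 0.00885 = 6.86985 s⁻¹
Adiabatic rise: ΔT = η γ̇² t_res / (ρ cp) = 5586·(6.86985)²·73.4727 / (1083·2369) = 7.54967 K

value=7.550 K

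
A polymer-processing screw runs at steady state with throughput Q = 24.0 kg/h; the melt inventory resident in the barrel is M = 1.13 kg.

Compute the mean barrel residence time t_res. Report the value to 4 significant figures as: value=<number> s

Q_s = Q / 3600 = 24.0 / 3600 = 0.00666667 kg/s
t_res = M / Q_s = 1.13 ÷ 0.00666667 = 169.5 s

value=169.5 s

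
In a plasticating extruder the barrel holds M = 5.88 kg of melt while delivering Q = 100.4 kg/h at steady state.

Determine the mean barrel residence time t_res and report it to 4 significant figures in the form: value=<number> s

value=210.8 s

Convert throughput: Q = 100.4 kg/h = 100.4/3600 = 0.0278889 kg/s
Mean residence time: t_res = M/Q_s = 5.88 kg / 0.0278889 kg/s = 210.837 s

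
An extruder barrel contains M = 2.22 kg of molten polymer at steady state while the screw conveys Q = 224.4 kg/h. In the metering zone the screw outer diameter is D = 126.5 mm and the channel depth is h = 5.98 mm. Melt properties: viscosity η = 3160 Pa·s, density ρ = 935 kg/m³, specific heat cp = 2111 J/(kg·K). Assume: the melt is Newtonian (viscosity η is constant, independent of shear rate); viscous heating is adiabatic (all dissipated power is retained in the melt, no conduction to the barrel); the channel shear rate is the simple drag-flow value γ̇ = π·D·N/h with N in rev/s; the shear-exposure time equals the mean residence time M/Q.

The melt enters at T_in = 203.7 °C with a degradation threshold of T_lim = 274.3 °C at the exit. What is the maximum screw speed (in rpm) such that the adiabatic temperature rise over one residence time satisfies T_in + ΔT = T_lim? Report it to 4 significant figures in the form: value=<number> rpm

value=31.77 rpm

Q_s = Q / 3600 = 224.4 / 3600 = 0.0623333 kg/s
Mean residence time: t_res = M/Q_s = 2.22 kg / 0.0623333 kg/s = 35.615 s
D = 126.5 mm = 0.1265 m;  h = 5.98 mm = 0.00598 m
Allowable rise: ΔT_a = T_lim − T_in = 274.3 − 203.7 = 70.6 K
γ̇_max² = ΔT_a·ρ·cp / (η·t_res) = [70.6 × 935 × 2111] / [3160 × 35.615] = 1238.18 s⁻²
γ̇_max = sqrt(1238.18) = 35.1878 s⁻¹
Solve γ̇ = πDN/h for N: N_max = γ̇_max·h/(π·D) = 35.1878 × 0.00598 / (π × 0.1265) = 0.529484 rev/s = 31.7691 rpm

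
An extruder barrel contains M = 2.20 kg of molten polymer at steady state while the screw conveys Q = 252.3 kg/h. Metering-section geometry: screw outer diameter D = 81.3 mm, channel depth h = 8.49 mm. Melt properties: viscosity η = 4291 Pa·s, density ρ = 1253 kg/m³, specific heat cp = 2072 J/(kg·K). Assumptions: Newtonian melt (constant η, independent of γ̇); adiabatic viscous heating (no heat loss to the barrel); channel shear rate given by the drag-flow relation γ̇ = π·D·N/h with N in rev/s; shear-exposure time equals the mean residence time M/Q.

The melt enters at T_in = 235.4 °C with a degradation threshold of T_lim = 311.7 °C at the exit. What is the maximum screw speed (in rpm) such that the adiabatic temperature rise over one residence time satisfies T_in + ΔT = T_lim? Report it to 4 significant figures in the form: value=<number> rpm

Q_s = Q / 3600 = 252.3 / 3600 = 0.0700833 kg/s
Mean residence time: t_res = M/Q_s = 2.20 kg / 0.0700833 kg/s = 31.3912 s
Geometry in SI: D = 81.3 mm → 0.0813 m, h = 8.49 mm → 0.00849 m
ΔT_a = T_lim − T_in = 311.7 − 235.4 = 76.3 K
γ̇_max² = ΔT_a·ρ·cp/(η·t_res) = 76.3·1253·2072/(4291·31.3912) = 1470.61 s⁻²
Take the square root: γ̇_max = √(1470.61) = 38.3486 s⁻¹
N_max = γ̇_max·h / (π·D) = 38.3486 · 0.00849 / (π · 0.0813) = 1.27473 rev/s = 76.4835 rpm

value=76.48 rpm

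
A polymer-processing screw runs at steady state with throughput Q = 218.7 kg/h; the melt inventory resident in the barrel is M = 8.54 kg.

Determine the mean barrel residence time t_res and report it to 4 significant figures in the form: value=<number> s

value=140.6 s

Throughput in SI: Q_s = 218.7 kg/h ÷ 3600 s/h = 0.06075 kg/s
t_res = M / Q_s = 8.54 / 0.06075 = 140.576 s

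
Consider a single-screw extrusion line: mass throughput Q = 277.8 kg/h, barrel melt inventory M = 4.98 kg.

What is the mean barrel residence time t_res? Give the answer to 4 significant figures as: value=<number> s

Throughput in SI: Q_s = 277.8 kg/h ÷ 3600 s/h = 0.0771667 kg/s
t_res = M / Q_s = 4.98 / 0.0771667 = 64.5356 s

value=64.54 s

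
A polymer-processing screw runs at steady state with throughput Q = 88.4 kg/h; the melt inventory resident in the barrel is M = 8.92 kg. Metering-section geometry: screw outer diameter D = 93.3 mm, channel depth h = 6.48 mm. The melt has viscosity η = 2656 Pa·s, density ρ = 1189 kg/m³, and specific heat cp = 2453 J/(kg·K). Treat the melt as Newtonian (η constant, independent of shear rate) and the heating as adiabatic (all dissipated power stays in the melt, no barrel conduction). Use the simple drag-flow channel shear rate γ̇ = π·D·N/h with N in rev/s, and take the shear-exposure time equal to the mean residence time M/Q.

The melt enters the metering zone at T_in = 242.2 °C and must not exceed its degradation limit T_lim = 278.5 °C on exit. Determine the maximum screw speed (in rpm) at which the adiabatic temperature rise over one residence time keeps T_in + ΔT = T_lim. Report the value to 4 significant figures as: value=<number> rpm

value=13.90 rpm

Throughput in SI: Q_s = 88.4 kg/h ÷ 3600 s/h = 0.0245556 kg/s
t_res = M / Q_s = 8.92 ÷ 0.0245556 = 363.258 s
Convert to metres: D = 0.0933 m, h = 0.00648 m
ΔT_a = T_lim − T_in = 278.5 − 242.2 = 36.3 K
γ̇_max² = ΔT_a·ρ·cp/(η·t_res) = 36.3·1189·2453/(2656·363.258) = 109.734 s⁻²
Take the square root: γ̇_max = √(109.734) = 10.4754 s⁻¹
N_max = γ̇_max·h / (π·D) = 10.4754 · 0.00648 / (π · 0.0933) = 0.231587 rev/s = 13.8952 rpm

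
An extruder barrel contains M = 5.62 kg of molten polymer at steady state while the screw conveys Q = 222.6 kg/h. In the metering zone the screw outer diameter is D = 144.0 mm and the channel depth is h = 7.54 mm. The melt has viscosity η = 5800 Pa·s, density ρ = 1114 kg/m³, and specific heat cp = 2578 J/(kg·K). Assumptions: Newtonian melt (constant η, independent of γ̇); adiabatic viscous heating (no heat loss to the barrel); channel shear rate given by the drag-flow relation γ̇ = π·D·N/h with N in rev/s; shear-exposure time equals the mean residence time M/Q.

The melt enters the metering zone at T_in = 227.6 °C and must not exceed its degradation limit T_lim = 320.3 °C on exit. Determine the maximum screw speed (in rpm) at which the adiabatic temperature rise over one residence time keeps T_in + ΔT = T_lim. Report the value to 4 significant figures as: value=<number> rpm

value=22.47 rpm

Q_s = Q / 3600 = 222.6 / 3600 = 0.0618333 kg/s
t_res = M / Q_s = 5.62 ÷ 0.0618333 = 90.8895 s
D = 144.0 mm = 0.144 m;  h = 7.54 mm = 0.00754 m
ΔT_a = T_lim − T_in = 320.3 °C − 227.6 °C = 92.7 K
γ̇_max² = ΔT_a·ρ·cp / (η·t_res) = [92.7 × 1114 × 2578] / [5800 × 90.8895] = 505.017 s⁻²
Take the square root: γ̇_max = √(505.017) = 22.4726 s⁻¹
N_max = γ̇_max h / (πD) = 22.4726·0.00754/(π·0.144) = 0.374552 rev/s → ×60 = 22.4731 rpm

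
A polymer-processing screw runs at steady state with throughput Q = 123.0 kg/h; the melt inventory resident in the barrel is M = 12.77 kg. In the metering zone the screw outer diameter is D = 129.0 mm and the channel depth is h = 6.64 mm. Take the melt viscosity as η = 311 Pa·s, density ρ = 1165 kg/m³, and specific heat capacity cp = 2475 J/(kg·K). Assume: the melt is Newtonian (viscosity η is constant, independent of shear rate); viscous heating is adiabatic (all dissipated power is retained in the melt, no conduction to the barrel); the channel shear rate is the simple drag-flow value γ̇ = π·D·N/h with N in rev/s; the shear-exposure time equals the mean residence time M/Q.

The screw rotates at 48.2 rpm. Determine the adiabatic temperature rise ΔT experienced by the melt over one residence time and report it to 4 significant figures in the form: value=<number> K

Q_s = Q / 3600 = 123.0 / 3600 = 0.0341667 kg/s
t_res = M / Q_s = 12.77 / 0.0341667 = 373.756 s
Geometry in metres: D = 129.0 mm → 0.129 m, h = 6.64 mm → 0.00664 m; screw speed N = 48.2 rpm = 0.803333 rev/s
Shear rate: γ̇ = πDN/h = π·0.129·0.803333/0.00664 = 49.0306 s⁻¹
ΔT = η·γ̇²·t_res / (ρ·cp) = 311 · (49.0306)² · 373.756 / (1165 · 2475) = 96.913 K

value=96.91 K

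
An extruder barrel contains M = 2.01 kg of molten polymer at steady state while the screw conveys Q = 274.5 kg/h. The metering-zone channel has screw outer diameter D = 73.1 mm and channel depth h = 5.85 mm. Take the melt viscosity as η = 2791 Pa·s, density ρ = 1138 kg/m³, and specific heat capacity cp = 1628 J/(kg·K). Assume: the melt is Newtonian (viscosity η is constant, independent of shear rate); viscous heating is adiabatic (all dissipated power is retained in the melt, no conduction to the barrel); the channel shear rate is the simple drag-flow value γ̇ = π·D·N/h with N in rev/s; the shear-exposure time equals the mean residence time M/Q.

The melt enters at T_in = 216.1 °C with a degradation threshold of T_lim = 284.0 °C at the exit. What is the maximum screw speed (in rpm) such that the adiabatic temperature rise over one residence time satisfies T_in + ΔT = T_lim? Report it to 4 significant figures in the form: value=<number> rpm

Throughput in SI: Q_s = 274.5 kg/h ÷ 3600 s/h = 0.07625 kg/s
t_res = M / Q_s = 2.01 ÷ 0.07625 = 26.3607 s
D = 73.1 mm = 0.0731 m;  h = 5.85 mm = 0.00585 m
Allowable rise: ΔT_a = T_lim − T_in = 284.0 − 216.1 = 67.9 K
Invert ΔT = ηγ̇²t_res/(ρcp) for γ̇: γ̇_max² = ΔT_a ρ cp / (η t_res) = 67.9·1138·1628 / (2791·26.3607) = 1709.82 s⁻²
γ̇_max = √1709.82 = 41.35 s⁻¹
N_max = γ̇_max·h / (π·D) = 41.35 · 0.00585 / (π · 0.0731) = 1.05333 rev/s = 63.1997 rpm

value=63.20 rpm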